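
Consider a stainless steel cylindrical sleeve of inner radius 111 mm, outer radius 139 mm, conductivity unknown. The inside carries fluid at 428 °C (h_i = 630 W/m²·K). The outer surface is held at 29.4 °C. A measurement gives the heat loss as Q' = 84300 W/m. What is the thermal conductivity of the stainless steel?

k = 14.6 W/m·K

ΣR = ΔT/Q' = |428 − 29.4|/84300 = 0.004728 m·K/W
Known resistances:
  R'_conv,in = 1/(2πr h) = 1/(2π·0.111·630) = 0.002276 m·K/W
R_stainless steel = ΣR − ΣR_known = 0.004728 − 0.002276 = 0.002452 m·K/W
ln(r₂/r₁)/(2πk) = 0.002452 ⇒ k = 0.2249/(2π·0.002452) = 14.6 W/m·K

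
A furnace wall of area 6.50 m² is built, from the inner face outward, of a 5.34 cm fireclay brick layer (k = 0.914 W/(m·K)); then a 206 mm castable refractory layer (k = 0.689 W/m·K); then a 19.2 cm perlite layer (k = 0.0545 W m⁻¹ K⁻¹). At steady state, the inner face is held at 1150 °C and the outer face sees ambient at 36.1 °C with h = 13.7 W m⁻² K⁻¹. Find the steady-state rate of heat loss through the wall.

Treat each layer as a resistance in series:
  R_fireclay brick = L/(kA) = 0.0534/(0.914·6.50) = 0.008988 K/W
  R_castable refractory = L/(kA) = 0.206/(0.689·6.50) = 0.04600 K/W
  R_perlite = L/(kA) = 0.192/(0.0545·6.50) = 0.5420 K/W
  R_conv,out = 1/(hA) = 1/(13.7·6.50) = 0.01123 K/W
ΣR = 0.008988 + 0.04600 + 0.5420 + 0.01123 = 0.6082 K/W
Q = ΔT/ΣR = (1150 °C − 36.1 °C)/0.6082 = 1830 W

Q = 1830 W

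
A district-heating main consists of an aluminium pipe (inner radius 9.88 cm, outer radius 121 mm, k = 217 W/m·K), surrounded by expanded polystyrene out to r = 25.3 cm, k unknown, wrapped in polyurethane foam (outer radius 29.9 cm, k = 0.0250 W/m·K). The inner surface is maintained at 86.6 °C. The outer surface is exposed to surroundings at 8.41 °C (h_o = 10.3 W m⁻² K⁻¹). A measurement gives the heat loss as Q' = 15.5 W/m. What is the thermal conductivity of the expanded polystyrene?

ΣR = ΔT/Q' = |86.6 − 8.41|/15.5 = 5.045 m·K/W
Known resistances:
  R'_aluminium = ln(0.121/0.0988)/(2πk) = 0.2027/(2π·217) = 1.487×10^-4 m·K/W
  R'_polyurethane foam = ln(0.299/0.253)/(2πk) = 0.1671/(2π·0.0250) = 1.063 m·K/W
  R'_conv,out = 1/(2πr h) = 1/(2π·0.299·10.3) = 0.05168 m·K/W
R_expanded polystyrene = ΣR − ΣR_known = 5.045 − 1.115 = 3.930 m·K/W
ln(r₂/r₁)/(2πk) = 3.930 ⇒ k = 0.7376/(2π·3.930) = 0.0299 W/m·K

k = 0.0299 W/m·K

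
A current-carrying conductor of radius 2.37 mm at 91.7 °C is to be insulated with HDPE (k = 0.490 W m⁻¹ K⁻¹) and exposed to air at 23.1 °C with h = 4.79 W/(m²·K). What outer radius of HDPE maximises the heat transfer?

r_cr = 10.2 cm

For a cylinder, r_cr = k_ins/h = 0.490/4.79 = 0.102 m = 10.2 cm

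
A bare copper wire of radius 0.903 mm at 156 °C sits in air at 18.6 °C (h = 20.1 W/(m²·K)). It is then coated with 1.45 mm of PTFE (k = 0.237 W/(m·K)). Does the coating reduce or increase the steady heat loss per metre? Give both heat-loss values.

increases: 15.7 → 34.3 W/m

Critical radius for a cylinder: r_cr = k/h = 0.0118 m = 1.18 cm.
Outer radius after coating: r₂ = 9.03×10^-4 + 0.00145 = 0.002353 m.
Since r₁ < r_cr and r₂ ≤ r_cr, the coating moves toward the maximum at r_cr — heat loss rises.
Bare: R = 1/(2πr₁h) = 8.769 m·K/W; Q = 137.4/8.769 = 15.7 W/m.
Coated: R = R_cond + R_conv = 4.008 m·K/W; Q = 137.4/4.008 = 34.3 W/m.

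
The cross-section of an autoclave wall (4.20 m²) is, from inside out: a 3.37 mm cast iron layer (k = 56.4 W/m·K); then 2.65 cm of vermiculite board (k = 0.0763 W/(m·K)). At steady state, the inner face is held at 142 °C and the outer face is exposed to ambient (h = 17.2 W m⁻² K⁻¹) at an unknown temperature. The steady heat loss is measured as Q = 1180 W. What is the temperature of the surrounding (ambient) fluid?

T_out = 28.1 °C

Series resistances:
  R_cast iron = L/(kA) = 0.00337/(56.4·4.20) = 1.423×10^-5 K/W
  R_vermiculite board = L/(kA) = 0.0265/(0.0763·4.20) = 0.08269 K/W
  R_conv,out = 1/(hA) = 1/(17.2·4.20) = 0.01384 K/W
ΣR = 0.09655 K/W
ΔT = Q·ΣR = 1180 × 0.09655 = 113.9 K
Heat flows outward, so T_out = T_in − ΔT = 142 − 113.9 = 28.1 °C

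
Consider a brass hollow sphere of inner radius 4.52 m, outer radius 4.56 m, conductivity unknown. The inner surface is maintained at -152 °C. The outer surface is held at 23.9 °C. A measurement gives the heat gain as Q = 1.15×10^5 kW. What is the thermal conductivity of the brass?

ΣR = ΔT/Q = |-152 − 23.9|/1.15×10^8 = 1.530×10^-6 K/W
(1/r₁−1/r₂)/(4πk) = 1.530×10^-6 ⇒ k = 0.001941/(4π·1.530×10^-6) = 101 W/m·K

k = 101 W/m·K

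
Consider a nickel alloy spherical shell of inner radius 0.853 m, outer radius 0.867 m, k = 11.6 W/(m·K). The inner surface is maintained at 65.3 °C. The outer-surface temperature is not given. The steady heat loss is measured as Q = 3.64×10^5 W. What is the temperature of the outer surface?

Sum the resistances:
  R_nickel alloy = (1/0.853 − 1/0.867)/(4πk) = 0.01893/(4π·11.6) = 1.299×10^-4 K/W
ΣR = 1.299×10^-4 K/W
ΔT = Q·ΣR = 3.64×10^5 × 1.299×10^-4 = 47.28 K
Heat flows outward, so T_out = T_in − ΔT = 65.3 − 47.28 = 18.0 °C

T_out = 18.0 °C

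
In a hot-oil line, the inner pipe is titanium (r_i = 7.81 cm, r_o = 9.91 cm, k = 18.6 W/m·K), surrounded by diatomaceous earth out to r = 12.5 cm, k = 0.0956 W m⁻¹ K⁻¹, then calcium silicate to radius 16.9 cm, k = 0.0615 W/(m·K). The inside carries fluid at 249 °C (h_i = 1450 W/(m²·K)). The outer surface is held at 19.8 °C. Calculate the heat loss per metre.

Q' = 196 W/m

Resistance network (inner→outer):
  R'_conv,in = 1/(2πr h) = 1/(2π·0.0781·1450) = 0.001405 m·K/W
  R'_titanium = ln(0.0991/0.0781)/(2πk) = 0.2381/(2π·18.6) = 0.002038 m·K/W
  R'_diatomaceous earth = ln(0.125/0.0991)/(2πk) = 0.2322/(2π·0.0956) = 0.3865 m·K/W
  R'_calcium silicate = ln(0.169/0.125)/(2πk) = 0.3016/(2π·0.0615) = 0.7805 m·K/W
ΣR = 0.001405 + 0.002038 + 0.3865 + 0.7805 = 1.170 m·K/W
Q' = ΔT/ΣR = (249 °C − 19.8 °C)/1.170 = 196 W/m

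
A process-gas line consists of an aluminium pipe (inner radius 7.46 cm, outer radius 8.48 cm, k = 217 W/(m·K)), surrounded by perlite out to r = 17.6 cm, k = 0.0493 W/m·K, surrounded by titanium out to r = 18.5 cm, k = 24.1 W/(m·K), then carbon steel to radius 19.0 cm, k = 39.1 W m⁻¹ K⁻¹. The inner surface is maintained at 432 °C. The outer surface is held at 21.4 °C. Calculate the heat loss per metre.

Treat each layer as a resistance in series:
  R'_aluminium = ln(0.0848/0.0746)/(2πk) = 0.1282/(2π·217) = 9.399×10^-5 m·K/W
  R'_perlite = ln(0.176/0.0848)/(2πk) = 0.7302/(2π·0.0493) = 2.357 m·K/W
  R'_titanium = ln(0.185/0.176)/(2πk) = 0.04987/(2π·24.1) = 3.294×10^-4 m·K/W
  R'_carbon steel = ln(0.190/0.185)/(2πk) = 0.02667/(2π·39.1) = 1.086×10^-4 m·K/W
ΣR = 9.399×10^-5 + 2.357 + 3.294×10^-4 + 1.086×10^-4 = 2.358 m·K/W
Q' = ΔT/ΣR = (432 °C − 21.4 °C)/2.358 = 174 W/m

Q' = 174 W/m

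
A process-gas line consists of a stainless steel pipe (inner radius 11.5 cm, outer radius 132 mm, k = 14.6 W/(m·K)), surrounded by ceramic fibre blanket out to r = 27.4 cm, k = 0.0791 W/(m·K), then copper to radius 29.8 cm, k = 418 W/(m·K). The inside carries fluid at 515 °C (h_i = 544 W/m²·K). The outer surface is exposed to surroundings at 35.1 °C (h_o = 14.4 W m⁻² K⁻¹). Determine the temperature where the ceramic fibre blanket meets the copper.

T = 46.9 °C

Resistance network (inner→outer):
  R'_conv,in = 1/(2πr h) = 1/(2π·0.115·544) = 0.002544 m·K/W
  R'_stainless steel = ln(0.132/0.115)/(2πk) = 0.1379/(2π·14.6) = 0.001503 m·K/W
  R'_ceramic fibre blanket = ln(0.274/0.132)/(2πk) = 0.7303/(2π·0.0791) = 1.469 m·K/W
  R'_copper = ln(0.298/0.274)/(2πk) = 0.08397/(2π·418) = 3.197×10^-5 m·K/W
  R'_conv,out = 1/(2πr h) = 1/(2π·0.298·14.4) = 0.03709 m·K/W
ΣR = 0.002544 + 0.001503 + 1.469 + 3.197×10^-5 + 0.03709 = 1.510 m·K/W
Q' = ΔT/ΣR = (515 °C − 35.1 °C)/1.510 = 317.8 W/m
From the inner boundary to the ceramic fibre blanket/copper interface, ΣR_partial = 1.473 m·K/W.
T_interface = T_in − Q'·ΣR_partial = 515 °C − (317.8)(1.473) = 46.9 °C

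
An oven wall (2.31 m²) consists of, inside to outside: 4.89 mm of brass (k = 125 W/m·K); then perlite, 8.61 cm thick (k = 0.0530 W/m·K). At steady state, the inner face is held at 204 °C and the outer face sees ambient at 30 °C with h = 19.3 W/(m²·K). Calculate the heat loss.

Q = 240 W

Resistance network (inner→outer):
  R_brass = L/(kA) = 0.00489/(125·2.31) = 1.694×10^-5 K/W
  R_perlite = L/(kA) = 0.0861/(0.0530·2.31) = 0.7033 K/W
  R_conv,out = 1/(hA) = 1/(19.3·2.31) = 0.02243 K/W
ΣR = 1.694×10^-5 + 0.7033 + 0.02243 = 0.7257 K/W
Q = ΔT/ΣR = (204 °C − 30 °C)/0.7257 = 240 W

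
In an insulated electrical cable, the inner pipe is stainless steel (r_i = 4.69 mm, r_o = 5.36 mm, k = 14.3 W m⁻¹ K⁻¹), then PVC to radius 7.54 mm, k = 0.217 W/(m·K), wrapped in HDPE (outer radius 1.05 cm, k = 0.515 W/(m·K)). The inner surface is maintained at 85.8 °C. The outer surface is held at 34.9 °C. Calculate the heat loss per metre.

Q' = 144 W/m

Resistance network (inner→outer):
  R'_stainless steel = ln(0.00536/0.00469)/(2πk) = 0.1335/(2π·14.3) = 0.001486 m·K/W
  R'_PVC = ln(0.00754/0.00536)/(2πk) = 0.3413/(2π·0.217) = 0.2503 m·K/W
  R'_HDPE = ln(0.0105/0.00754)/(2πk) = 0.3312/(2π·0.515) = 0.1023 m·K/W
ΣR = 0.001486 + 0.2503 + 0.1023 = 0.3541 m·K/W
Q' = ΔT/ΣR = (85.8 °C − 34.9 °C)/0.3541 = 144 W/m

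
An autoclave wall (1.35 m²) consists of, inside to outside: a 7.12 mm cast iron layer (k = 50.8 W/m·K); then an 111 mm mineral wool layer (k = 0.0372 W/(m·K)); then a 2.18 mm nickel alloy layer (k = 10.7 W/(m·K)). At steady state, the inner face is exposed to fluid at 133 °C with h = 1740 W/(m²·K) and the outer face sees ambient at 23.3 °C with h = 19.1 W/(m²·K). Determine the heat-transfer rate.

Q = 48.8 W

Series thermal resistances, inner to outer:
  R_conv,in = 1/(hA) = 1/(1740·1.35) = 4.257×10^-4 K/W
  R_cast iron = L/(kA) = 0.00712/(50.8·1.35) = 1.038×10^-4 K/W
  R_mineral wool = L/(kA) = 0.111/(0.0372·1.35) = 2.210 K/W
  R_nickel alloy = L/(kA) = 0.00218/(10.7·1.35) = 1.509×10^-4 K/W
  R_conv,out = 1/(hA) = 1/(19.1·1.35) = 0.03878 K/W
ΣR = 4.257×10^-4 + 1.038×10^-4 + 2.210 + 1.509×10^-4 + 0.03878 = 2.249 K/W
Q = ΔT/ΣR = (133 °C − 23.3 °C)/2.249 = 48.8 W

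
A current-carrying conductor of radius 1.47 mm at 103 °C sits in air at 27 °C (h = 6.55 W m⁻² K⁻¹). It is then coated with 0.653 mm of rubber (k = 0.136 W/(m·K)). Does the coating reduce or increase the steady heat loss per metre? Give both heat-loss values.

increases: 4.60 → 6.40 W/m

Critical radius for a cylinder: r_cr = k/h = 0.0208 m = 2.08 cm.
Outer radius after coating: r₂ = 0.00147 + 6.53×10^-4 = 0.002123 m.
Since r₁ < r_cr and r₂ ≤ r_cr, the coating moves toward the maximum at r_cr — heat loss rises.
Bare: R = 1/(2πr₁h) = 16.53 m·K/W; Q = 76/16.53 = 4.60 W/m.
Coated: R = R_cond + R_conv = 11.88 m·K/W; Q = 76/11.88 = 6.40 W/m.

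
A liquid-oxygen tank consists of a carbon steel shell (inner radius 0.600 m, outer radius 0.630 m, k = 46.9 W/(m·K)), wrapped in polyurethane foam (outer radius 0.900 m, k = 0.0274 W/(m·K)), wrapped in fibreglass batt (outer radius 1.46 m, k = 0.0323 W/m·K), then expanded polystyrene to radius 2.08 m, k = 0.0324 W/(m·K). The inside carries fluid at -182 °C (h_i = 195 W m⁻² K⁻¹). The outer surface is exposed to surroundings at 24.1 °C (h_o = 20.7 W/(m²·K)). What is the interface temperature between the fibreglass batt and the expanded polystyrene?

Series thermal resistances, inner to outer:
  R_conv,in = 1/(4πr²h) = 1/(4π·0.600²·195) = 0.001134 K/W
  R_carbon steel = (1/0.600 − 1/0.630)/(4πk) = 0.07937/(4π·46.9) = 1.347×10^-4 K/W
  R_polyurethane foam = (1/0.630 − 1/0.900)/(4πk) = 0.4762/(4π·0.0274) = 1.383 K/W
  R_fibreglass batt = (1/0.900 − 1/1.46)/(4πk) = 0.4262/(4π·0.0323) = 1.050 K/W
  R_expanded polystyrene = (1/1.46 − 1/2.08)/(4πk) = 0.2042/(4π·0.0324) = 0.5014 K/W
  R_conv,out = 1/(4πr²h) = 1/(4π·2.08²·20.7) = 8.886×10^-4 K/W
ΣR = 0.001134 + 1.347×10^-4 + 1.383 + 1.050 + 0.5014 + 8.886×10^-4 = 2.937 K/W
Q = ΔT/ΣR = (-182 °C − 24.1 °C)/2.937 = -70.17 W
From the inner boundary to the fibreglass batt/expanded polystyrene interface, ΣR_partial = 2.434 K/W.
T_interface = T_in − Q·ΣR_partial = -182 °C − (-70.17)(2.434) = -11.2 °C

T = -11.2 °C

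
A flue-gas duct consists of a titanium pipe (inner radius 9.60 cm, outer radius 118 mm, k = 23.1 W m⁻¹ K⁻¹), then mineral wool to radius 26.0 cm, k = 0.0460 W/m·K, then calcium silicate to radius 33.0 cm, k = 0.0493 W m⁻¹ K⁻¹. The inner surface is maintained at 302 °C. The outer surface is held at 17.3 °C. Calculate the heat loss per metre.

Q' = 81.2 W/m

Treat each layer as a resistance in series:
  R'_titanium = ln(0.118/0.0960)/(2πk) = 0.2063/(2π·23.1) = 0.001422 m·K/W
  R'_mineral wool = ln(0.260/0.118)/(2πk) = 0.7900/(2π·0.0460) = 2.733 m·K/W
  R'_calcium silicate = ln(0.330/0.260)/(2πk) = 0.2384/(2π·0.0493) = 0.7697 m·K/W
ΣR = 0.001422 + 2.733 + 0.7697 = 3.504 m·K/W
Q' = ΔT/ΣR = (302 °C − 17.3 °C)/3.504 = 81.2 W/m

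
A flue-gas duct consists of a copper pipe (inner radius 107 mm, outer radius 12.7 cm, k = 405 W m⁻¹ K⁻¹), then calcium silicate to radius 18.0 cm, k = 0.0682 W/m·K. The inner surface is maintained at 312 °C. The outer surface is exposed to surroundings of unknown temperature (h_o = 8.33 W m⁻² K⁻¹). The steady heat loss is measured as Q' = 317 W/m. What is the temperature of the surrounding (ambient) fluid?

Series resistances:
  R'_copper = ln(0.127/0.107)/(2πk) = 0.1714/(2π·405) = 6.734×10^-5 m·K/W
  R'_calcium silicate = ln(0.180/0.127)/(2πk) = 0.3488/(2π·0.0682) = 0.8139 m·K/W
  R'_conv,out = 1/(2πr h) = 1/(2π·0.180·8.33) = 0.1061 m·K/W
ΣR = 0.9201 m·K/W
ΔT = Q'·ΣR = 317 × 0.9201 = 291.7 K
Heat flows outward, so T_out = T_in − ΔT = 312 − 291.7 = 20.3 °C

T_out = 20.3 °C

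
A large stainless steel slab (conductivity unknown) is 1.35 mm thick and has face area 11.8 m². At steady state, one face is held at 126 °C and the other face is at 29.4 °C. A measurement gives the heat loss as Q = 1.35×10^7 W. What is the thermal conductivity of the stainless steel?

k = 16.0 W/m·K

ΣR = ΔT/Q = |126 − 29.4|/1.35×10^7 = 7.156×10^-6 K/W
L/(kA) = 7.156×10^-6 ⇒ k = 0.00135/(7.156×10^-6·11.8) = 16.0 W/m·K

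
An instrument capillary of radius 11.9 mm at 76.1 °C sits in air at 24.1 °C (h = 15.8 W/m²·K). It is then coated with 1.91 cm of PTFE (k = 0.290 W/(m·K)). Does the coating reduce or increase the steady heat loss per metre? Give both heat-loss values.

reduces: 61.4 → 61.1 W/m

Critical radius for a cylinder: r_cr = k/h = 0.0184 m = 1.84 cm.
Outer radius after coating: r₂ = 0.0119 + 0.0191 = 0.0310 m.
r₁ < r_cr < r₂: heat loss rises to a maximum at r_cr then falls. Whether the coating helps depends on whether Q(r₂) has dropped back below Q(r₁).
Bare: R = 1/(2πr₁h) = 0.8465 m·K/W; Q = 52/0.8465 = 61.4 W/m.
Coated: R = R_cond + R_conv = 0.8504 m·K/W; Q = 52/0.8504 = 61.1 W/m.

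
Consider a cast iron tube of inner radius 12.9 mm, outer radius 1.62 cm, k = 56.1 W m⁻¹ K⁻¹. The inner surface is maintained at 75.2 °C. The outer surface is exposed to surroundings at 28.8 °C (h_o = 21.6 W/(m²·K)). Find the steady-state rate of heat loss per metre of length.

Q' = 102 W/m

Series thermal resistances, inner to outer:
  R'_cast iron = ln(0.0162/0.0129)/(2πk) = 0.2278/(2π·56.1) = 6.462×10^-4 m·K/W
  R'_conv,out = 1/(2πr h) = 1/(2π·0.0162·21.6) = 0.4548 m·K/W
ΣR = 6.462×10^-4 + 0.4548 = 0.4554 m·K/W
Q' = ΔT/ΣR = (75.2 °C − 28.8 °C)/0.4554 = 102 W/m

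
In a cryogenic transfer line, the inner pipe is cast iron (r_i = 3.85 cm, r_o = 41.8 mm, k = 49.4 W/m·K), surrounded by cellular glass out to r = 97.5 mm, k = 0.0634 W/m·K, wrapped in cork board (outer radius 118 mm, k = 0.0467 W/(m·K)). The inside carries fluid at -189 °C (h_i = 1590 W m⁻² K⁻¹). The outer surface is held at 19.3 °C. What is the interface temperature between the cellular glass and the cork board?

Treat each layer as a resistance in series:
  R'_conv,in = 1/(2πr h) = 1/(2π·0.0385·1590) = 0.002600 m·K/W
  R'_cast iron = ln(0.0418/0.0385)/(2πk) = 0.08224/(2π·49.4) = 2.650×10^-4 m·K/W
  R'_cellular glass = ln(0.0975/0.0418)/(2πk) = 0.8470/(2π·0.0634) = 2.126 m·K/W
  R'_cork board = ln(0.118/0.0975)/(2πk) = 0.1908/(2π·0.0467) = 0.6504 m·K/W
ΣR = 0.002600 + 2.650×10^-4 + 2.126 + 0.6504 = 2.779 m·K/W
Q' = ΔT/ΣR = (-189 °C − 19.3 °C)/2.779 = -74.96 W/m
From the inner boundary to the cellular glass/cork board interface, ΣR_partial = 2.129 m·K/W.
T_interface = T_in − Q'·ΣR_partial = -189 °C − (-74.96)(2.129) = -29.4 °C

T = -29.4 °C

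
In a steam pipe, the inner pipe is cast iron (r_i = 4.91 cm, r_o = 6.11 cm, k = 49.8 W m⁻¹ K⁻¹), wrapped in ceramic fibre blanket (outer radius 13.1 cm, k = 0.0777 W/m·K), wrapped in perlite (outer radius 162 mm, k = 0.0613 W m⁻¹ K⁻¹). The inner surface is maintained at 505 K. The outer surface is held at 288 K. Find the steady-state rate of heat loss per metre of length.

Treat each layer as a resistance in series:
  R'_cast iron = ln(0.0611/0.0491)/(2πk) = 0.2187/(2π·49.8) = 6.988×10^-4 m·K/W
  R'_ceramic fibre blanket = ln(0.131/0.0611)/(2πk) = 0.7627/(2π·0.0777) = 1.562 m·K/W
  R'_perlite = ln(0.162/0.131)/(2πk) = 0.2124/(2π·0.0613) = 0.5515 m·K/W
ΣR = 6.988×10^-4 + 1.562 + 0.5515 = 2.114 m·K/W
Q' = ΔT/ΣR = (505 K − 288 K)/2.114 = 103 W/m

Q' = 103 W/m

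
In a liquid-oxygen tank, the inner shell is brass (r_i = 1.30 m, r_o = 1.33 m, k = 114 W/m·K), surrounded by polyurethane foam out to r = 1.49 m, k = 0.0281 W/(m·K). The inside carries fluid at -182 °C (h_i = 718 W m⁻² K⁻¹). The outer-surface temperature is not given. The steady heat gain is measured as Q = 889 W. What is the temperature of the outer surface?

T_out = 21.3 °C

Series resistances:
  R_conv,in = 1/(4πr²h) = 1/(4π·1.30²·718) = 6.558×10^-5 K/W
  R_brass = (1/1.30 − 1/1.33)/(4πk) = 0.01735/(4π·114) = 1.211×10^-5 K/W
  R_polyurethane foam = (1/1.33 − 1/1.49)/(4πk) = 0.08074/(4π·0.0281) = 0.2286 K/W
ΣR = 0.2287 K/W
ΔT = Q·ΣR = 889 × 0.2287 = 203.3 K
Heat flows inward, so T_out = T_in + ΔT = -182 + 203.3 = 21.3 °C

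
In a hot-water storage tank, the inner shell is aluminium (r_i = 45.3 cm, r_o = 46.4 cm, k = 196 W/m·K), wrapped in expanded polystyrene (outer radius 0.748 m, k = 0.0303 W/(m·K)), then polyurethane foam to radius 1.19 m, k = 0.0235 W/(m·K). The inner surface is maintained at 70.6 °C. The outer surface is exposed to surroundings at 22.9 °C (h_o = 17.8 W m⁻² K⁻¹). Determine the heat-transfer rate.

Q = 12.4 W

Series thermal resistances, inner to outer:
  R_aluminium = (1/0.453 − 1/0.464)/(4πk) = 0.05233/(4π·196) = 2.125×10^-5 K/W
  R_expanded polystyrene = (1/0.464 − 1/0.748)/(4πk) = 0.8183/(4π·0.0303) = 2.149 K/W
  R_polyurethane foam = (1/0.748 − 1/1.19)/(4πk) = 0.4966/(4π·0.0235) = 1.681 K/W
  R_conv,out = 1/(4πr²h) = 1/(4π·1.19²·17.8) = 0.003157 K/W
ΣR = 2.125×10^-5 + 2.149 + 1.681 + 0.003157 = 3.833 K/W
Q = ΔT/ΣR = (70.6 °C − 22.9 °C)/3.833 = 12.4 W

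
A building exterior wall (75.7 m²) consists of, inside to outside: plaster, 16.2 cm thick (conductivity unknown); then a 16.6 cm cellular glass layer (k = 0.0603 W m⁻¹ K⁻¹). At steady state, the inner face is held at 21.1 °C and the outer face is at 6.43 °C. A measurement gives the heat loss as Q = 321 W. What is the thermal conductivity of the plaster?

k = 0.229 W/m·K

ΣR = ΔT/Q = |21.1 − 6.43|/321 = 0.04570 K/W
Known resistances:
  R_cellular glass = L/(kA) = 0.166/(0.0603·75.7) = 0.03637 K/W
R_plaster = ΣR − ΣR_known = 0.04570 − 0.03637 = 0.009330 K/W
L/(kA) = 0.009330 ⇒ k = 0.162/(0.009330·75.7) = 0.229 W/m·K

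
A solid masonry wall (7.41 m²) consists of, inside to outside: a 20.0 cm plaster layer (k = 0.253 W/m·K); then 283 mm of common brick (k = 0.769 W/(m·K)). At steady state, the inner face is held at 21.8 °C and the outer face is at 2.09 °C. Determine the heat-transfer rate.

Series thermal resistances, inner to outer:
  R_plaster = L/(kA) = 0.200/(0.253·7.41) = 0.1067 K/W
  R_common brick = L/(kA) = 0.283/(0.769·7.41) = 0.04966 K/W
ΣR = 0.1067 + 0.04966 = 0.1564 K/W
Q = ΔT/ΣR = (21.8 °C − 2.09 °C)/0.1564 = 126 W

Q = 126 W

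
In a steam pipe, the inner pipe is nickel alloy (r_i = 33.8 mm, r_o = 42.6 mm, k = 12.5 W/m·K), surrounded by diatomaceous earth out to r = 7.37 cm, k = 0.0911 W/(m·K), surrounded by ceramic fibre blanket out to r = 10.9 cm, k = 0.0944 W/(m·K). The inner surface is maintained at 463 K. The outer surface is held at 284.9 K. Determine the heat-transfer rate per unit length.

Series thermal resistances, inner to outer:
  R'_nickel alloy = ln(0.0426/0.0338)/(2πk) = 0.2314/(2π·12.5) = 0.002946 m·K/W
  R'_diatomaceous earth = ln(0.0737/0.0426)/(2πk) = 0.5481/(2π·0.0911) = 0.9576 m·K/W
  R'_ceramic fibre blanket = ln(0.109/0.0737)/(2πk) = 0.3913/(2π·0.0944) = 0.6598 m·K/W
ΣR = 0.002946 + 0.9576 + 0.6598 = 1.620 m·K/W
Q' = ΔT/ΣR = (463 K − 284.9 K)/1.620 = 110 W/m

Q' = 110 W/m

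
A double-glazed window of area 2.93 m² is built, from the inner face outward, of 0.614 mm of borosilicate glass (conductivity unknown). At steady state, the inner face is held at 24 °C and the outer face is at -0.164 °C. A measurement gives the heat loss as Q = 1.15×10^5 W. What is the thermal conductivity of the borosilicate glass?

ΣR = ΔT/Q = |24 − -0.164|/1.15×10^5 = 2.101×10^-4 K/W
L/(kA) = 2.101×10^-4 ⇒ k = 6.14×10^-4/(2.101×10^-4·2.93) = 0.997 W/m·K

k = 0.997 W/m·K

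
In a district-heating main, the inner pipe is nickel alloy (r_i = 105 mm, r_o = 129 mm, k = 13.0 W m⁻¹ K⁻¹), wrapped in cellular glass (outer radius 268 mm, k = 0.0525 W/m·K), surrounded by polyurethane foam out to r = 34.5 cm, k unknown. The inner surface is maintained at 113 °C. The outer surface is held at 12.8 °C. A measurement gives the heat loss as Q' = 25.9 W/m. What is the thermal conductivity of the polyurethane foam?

ΣR = ΔT/Q' = |113 − 12.8|/25.9 = 3.869 m·K/W
Known resistances:
  R'_nickel alloy = ln(0.129/0.105)/(2πk) = 0.2059/(2π·13.0) = 0.002520 m·K/W
  R'_cellular glass = ln(0.268/0.129)/(2πk) = 0.7312/(2π·0.0525) = 2.217 m·K/W
R_polyurethane foam = ΣR − ΣR_known = 3.869 − 2.220 = 1.649 m·K/W
ln(r₂/r₁)/(2πk) = 1.649 ⇒ k = 0.2526/(2π·1.649) = 0.0244 W/m·K

k = 0.0244 W/m·K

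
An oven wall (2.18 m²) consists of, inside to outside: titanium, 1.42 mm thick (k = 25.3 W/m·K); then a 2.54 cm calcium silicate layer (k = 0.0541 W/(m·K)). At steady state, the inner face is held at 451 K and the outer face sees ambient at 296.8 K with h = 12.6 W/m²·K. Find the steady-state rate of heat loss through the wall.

Resistance network (inner→outer):
  R_titanium = L/(kA) = 0.00142/(25.3·2.18) = 2.575×10^-5 K/W
  R_calcium silicate = L/(kA) = 0.0254/(0.0541·2.18) = 0.2154 K/W
  R_conv,out = 1/(hA) = 1/(12.6·2.18) = 0.03641 K/W
ΣR = 2.575×10^-5 + 0.2154 + 0.03641 = 0.2518 K/W
Q = ΔT/ΣR = (451 K − 296.8 K)/0.2518 = 612 W

Q = 612 W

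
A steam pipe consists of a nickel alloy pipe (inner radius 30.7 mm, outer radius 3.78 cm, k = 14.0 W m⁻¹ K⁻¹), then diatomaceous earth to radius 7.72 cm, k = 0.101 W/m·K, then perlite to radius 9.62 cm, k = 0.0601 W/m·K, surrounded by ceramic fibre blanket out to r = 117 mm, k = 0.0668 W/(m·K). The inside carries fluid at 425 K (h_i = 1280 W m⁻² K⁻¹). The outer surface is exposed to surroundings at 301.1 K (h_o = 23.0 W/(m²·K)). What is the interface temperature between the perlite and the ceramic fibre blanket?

Series thermal resistances, inner to outer:
  R'_conv,in = 1/(2πr h) = 1/(2π·0.0307·1280) = 0.004050 m·K/W
  R'_nickel alloy = ln(0.0378/0.0307)/(2πk) = 0.2080/(2π·14.0) = 0.002365 m·K/W
  R'_diatomaceous earth = ln(0.0772/0.0378)/(2πk) = 0.7141/(2π·0.101) = 1.125 m·K/W
  R'_perlite = ln(0.0962/0.0772)/(2πk) = 0.2200/(2π·0.0601) = 0.5827 m·K/W
  R'_ceramic fibre blanket = ln(0.117/0.0962)/(2πk) = 0.1957/(2π·0.0668) = 0.4664 m·K/W
  R'_conv,out = 1/(2πr h) = 1/(2π·0.117·23.0) = 0.05914 m·K/W
ΣR = 0.004050 + 0.002365 + 1.125 + 0.5827 + 0.4664 + 0.05914 = 2.240 m·K/W
Q' = ΔT/ΣR = (425 K − 301.1 K)/2.240 = 55.31 W/m
From the inner boundary to the perlite/ceramic fibre blanket interface, ΣR_partial = 1.714 m·K/W.
T_interface = T_in − Q'·ΣR_partial = 425 K − (55.31)(1.714) = 330.2 K

T = 330.2 K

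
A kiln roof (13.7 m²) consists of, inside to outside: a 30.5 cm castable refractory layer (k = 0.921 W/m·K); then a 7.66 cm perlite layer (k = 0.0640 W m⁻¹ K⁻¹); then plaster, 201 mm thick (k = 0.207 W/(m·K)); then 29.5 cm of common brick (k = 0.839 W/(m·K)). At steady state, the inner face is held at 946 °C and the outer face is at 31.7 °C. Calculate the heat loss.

Q = 4.39 kW

Resistance network (inner→outer):
  R_castable refractory = L/(kA) = 0.305/(0.921·13.7) = 0.02417 K/W
  R_perlite = L/(kA) = 0.0766/(0.0640·13.7) = 0.08736 K/W
  R_plaster = L/(kA) = 0.201/(0.207·13.7) = 0.07088 K/W
  R_common brick = L/(kA) = 0.295/(0.839·13.7) = 0.02566 K/W
ΣR = 0.02417 + 0.08736 + 0.07088 + 0.02566 = 0.2081 K/W
Q = ΔT/ΣR = (946 °C − 31.7 °C)/0.2081 = 4390 W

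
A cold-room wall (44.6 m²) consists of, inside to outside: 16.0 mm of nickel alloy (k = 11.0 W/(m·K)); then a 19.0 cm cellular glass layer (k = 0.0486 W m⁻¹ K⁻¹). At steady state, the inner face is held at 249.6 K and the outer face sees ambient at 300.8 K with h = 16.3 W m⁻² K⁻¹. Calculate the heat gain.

Q = 575 W

Resistance network (inner→outer):
  R_nickel alloy = L/(kA) = 0.0160/(11.0·44.6) = 3.261×10^-5 K/W
  R_cellular glass = L/(kA) = 0.190/(0.0486·44.6) = 0.08766 K/W
  R_conv,out = 1/(hA) = 1/(16.3·44.6) = 0.001376 K/W
ΣR = 3.261×10^-5 + 0.08766 + 0.001376 = 0.08907 K/W
Q = ΔT/ΣR = (249.6 K − 300.8 K)/0.08907 = -575 W
(Negative Q ⇒ heat flows inward; heat gain = 575 W.)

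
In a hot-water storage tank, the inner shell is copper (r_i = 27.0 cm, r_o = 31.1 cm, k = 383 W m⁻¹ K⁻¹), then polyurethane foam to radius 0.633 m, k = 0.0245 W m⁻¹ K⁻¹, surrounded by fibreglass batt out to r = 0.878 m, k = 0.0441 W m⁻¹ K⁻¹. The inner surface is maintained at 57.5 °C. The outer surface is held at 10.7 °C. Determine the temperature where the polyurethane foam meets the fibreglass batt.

T = 16.8 °C

Resistance network (inner→outer):
  R_copper = (1/0.270 − 1/0.311)/(4πk) = 0.4883/(4π·383) = 1.014×10^-4 K/W
  R_polyurethane foam = (1/0.311 − 1/0.633)/(4πk) = 1.636/(4π·0.0245) = 5.313 K/W
  R_fibreglass batt = (1/0.633 − 1/0.878)/(4πk) = 0.4408/(4π·0.0441) = 0.7955 K/W
ΣR = 1.014×10^-4 + 5.313 + 0.7955 = 6.109 K/W
Q = ΔT/ΣR = (57.5 °C − 10.7 °C)/6.109 = 7.661 W
From the inner boundary to the polyurethane foam/fibreglass batt interface, ΣR_partial = 5.313 K/W.
T_interface = T_in − Q·ΣR_partial = 57.5 °C − (7.661)(5.313) = 16.8 °C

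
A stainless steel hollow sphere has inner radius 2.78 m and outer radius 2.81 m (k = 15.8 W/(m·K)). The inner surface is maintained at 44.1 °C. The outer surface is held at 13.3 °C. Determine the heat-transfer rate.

Q = 4πk·ΔT/(1/r₁ − 1/r₂) = 4π × 15.8 × 30.8 / (1/2.78 − 1/2.81) = 1.59×10^6 W

Q = 1.59×10^6 W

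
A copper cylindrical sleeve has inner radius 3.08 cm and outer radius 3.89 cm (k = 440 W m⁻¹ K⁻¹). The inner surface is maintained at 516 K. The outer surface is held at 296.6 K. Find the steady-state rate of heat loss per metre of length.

Q' = 2πk·ΔT/ln(r₂/r₁) = 2π × 440 × 219.4 / ln(0.0389/0.0308) = 2.60×10^6 W/m

Q' = 2.60×10^6 W/m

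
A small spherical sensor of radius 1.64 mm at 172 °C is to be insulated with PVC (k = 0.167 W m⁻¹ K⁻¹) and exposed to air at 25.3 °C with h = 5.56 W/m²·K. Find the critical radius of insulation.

r_cr = 6.01 cm

For a sphere, r_cr = 2k_ins/h = 2·0.167/5.56 = 0.0601 m = 6.01 cm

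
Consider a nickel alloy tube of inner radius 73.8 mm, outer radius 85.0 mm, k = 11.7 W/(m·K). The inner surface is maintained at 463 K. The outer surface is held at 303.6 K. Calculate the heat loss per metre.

Q' = 2πk·ΔT/ln(r₂/r₁) = 2π × 11.7 × 159.4 / ln(0.0850/0.0738) = 82900 W/m

Q' = 82.9 kW/m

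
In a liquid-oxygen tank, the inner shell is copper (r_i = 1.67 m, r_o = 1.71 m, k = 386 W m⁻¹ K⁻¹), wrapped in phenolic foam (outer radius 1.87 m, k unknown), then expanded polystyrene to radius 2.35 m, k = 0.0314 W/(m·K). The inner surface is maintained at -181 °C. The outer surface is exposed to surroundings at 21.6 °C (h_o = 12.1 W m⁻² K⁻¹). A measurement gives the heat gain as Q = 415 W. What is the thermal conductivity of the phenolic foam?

k = 0.0189 W/m·K

ΣR = ΔT/Q = |-181 − 21.6|/415 = 0.4882 K/W
Known resistances:
  R_copper = (1/1.67 − 1/1.71)/(4πk) = 0.01401/(4π·386) = 2.888×10^-6 K/W
  R_expanded polystyrene = (1/1.87 − 1/2.35)/(4πk) = 0.1092/(4π·0.0314) = 0.2768 K/W
  R_conv,out = 1/(4πr²h) = 1/(4π·2.35²·12.1) = 0.001191 K/W
R_phenolic foam = ΣR − ΣR_known = 0.4882 − 0.2780 = 0.2102 K/W
(1/r₁−1/r₂)/(4πk) = 0.2102 ⇒ k = 0.05004/(4π·0.2102) = 0.0189 W/m·K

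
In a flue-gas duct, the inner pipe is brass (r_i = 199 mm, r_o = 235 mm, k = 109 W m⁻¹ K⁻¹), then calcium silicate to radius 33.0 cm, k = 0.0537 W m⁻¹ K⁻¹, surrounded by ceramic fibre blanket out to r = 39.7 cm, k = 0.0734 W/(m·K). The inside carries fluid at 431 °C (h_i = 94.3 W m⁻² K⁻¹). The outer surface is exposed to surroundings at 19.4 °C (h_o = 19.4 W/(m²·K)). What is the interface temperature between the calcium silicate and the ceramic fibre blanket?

Series thermal resistances, inner to outer:
  R'_conv,in = 1/(2πr h) = 1/(2π·0.199·94.3) = 0.008481 m·K/W
  R'_brass = ln(0.235/0.199)/(2πk) = 0.1663/(2π·109) = 2.428×10^-4 m·K/W
  R'_calcium silicate = ln(0.330/0.235)/(2πk) = 0.3395/(2π·0.0537) = 1.006 m·K/W
  R'_ceramic fibre blanket = ln(0.397/0.330)/(2πk) = 0.1848/(2π·0.0734) = 0.4008 m·K/W
  R'_conv,out = 1/(2πr h) = 1/(2π·0.397·19.4) = 0.02066 m·K/W
ΣR = 0.008481 + 2.428×10^-4 + 1.006 + 0.4008 + 0.02066 = 1.436 m·K/W
Q' = ΔT/ΣR = (431 °C − 19.4 °C)/1.436 = 286.6 W/m
From the inner boundary to the calcium silicate/ceramic fibre blanket interface, ΣR_partial = 1.015 m·K/W.
T_interface = T_in − Q'·ΣR_partial = 431 °C − (286.6)(1.015) = 140 °C

T = 140 °C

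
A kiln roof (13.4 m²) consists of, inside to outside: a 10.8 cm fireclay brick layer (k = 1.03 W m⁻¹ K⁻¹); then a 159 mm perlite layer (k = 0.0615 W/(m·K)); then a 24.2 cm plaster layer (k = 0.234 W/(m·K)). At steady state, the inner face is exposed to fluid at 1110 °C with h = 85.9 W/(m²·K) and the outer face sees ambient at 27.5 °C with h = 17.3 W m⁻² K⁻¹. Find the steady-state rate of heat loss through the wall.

Resistance network (inner→outer):
  R_conv,in = 1/(hA) = 1/(85.9·13.4) = 8.688×10^-4 K/W
  R_fireclay brick = L/(kA) = 0.108/(1.03·13.4) = 0.007825 K/W
  R_perlite = L/(kA) = 0.159/(0.0615·13.4) = 0.1929 K/W
  R_plaster = L/(kA) = 0.242/(0.234·13.4) = 0.07718 K/W
  R_conv,out = 1/(hA) = 1/(17.3·13.4) = 0.004314 K/W
ΣR = 8.688×10^-4 + 0.007825 + 0.1929 + 0.07718 + 0.004314 = 0.2831 K/W
Q = ΔT/ΣR = (1110 °C − 27.5 °C)/0.2831 = 3820 W

Q = 3820 W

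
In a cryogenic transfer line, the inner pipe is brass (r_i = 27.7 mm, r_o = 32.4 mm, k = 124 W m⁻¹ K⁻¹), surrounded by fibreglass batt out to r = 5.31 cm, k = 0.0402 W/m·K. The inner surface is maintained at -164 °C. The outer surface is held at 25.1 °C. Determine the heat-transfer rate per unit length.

Series thermal resistances, inner to outer:
  R'_brass = ln(0.0324/0.0277)/(2πk) = 0.1567/(2π·124) = 2.012×10^-4 m·K/W
  R'_fibreglass batt = ln(0.0531/0.0324)/(2πk) = 0.4940/(2π·0.0402) = 1.956 m·K/W
ΣR = 2.012×10^-4 + 1.956 = 1.956 m·K/W
Q' = ΔT/ΣR = (-164 °C − 25.1 °C)/1.956 = -96.7 W/m
(Negative Q' ⇒ heat flows inward; heat gain = 96.7 W/m.)

Q' = 96.7 W/m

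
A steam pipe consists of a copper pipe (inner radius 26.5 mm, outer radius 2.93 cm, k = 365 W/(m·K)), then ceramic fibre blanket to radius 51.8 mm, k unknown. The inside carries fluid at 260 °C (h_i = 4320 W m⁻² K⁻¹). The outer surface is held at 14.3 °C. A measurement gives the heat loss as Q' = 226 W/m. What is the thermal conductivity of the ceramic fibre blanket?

ΣR = ΔT/Q' = |260 − 14.3|/226 = 1.087 m·K/W
Known resistances:
  R'_conv,in = 1/(2πr h) = 1/(2π·0.0265·4320) = 0.001390 m·K/W
  R'_copper = ln(0.0293/0.0265)/(2πk) = 0.1004/(2π·365) = 4.380×10^-5 m·K/W
R_ceramic fibre blanket = ΣR − ΣR_known = 1.087 − 0.001434 = 1.086 m·K/W
ln(r₂/r₁)/(2πk) = 1.086 ⇒ k = 0.5698/(2π·1.086) = 0.0835 W/m·K

k = 0.0835 W/m·K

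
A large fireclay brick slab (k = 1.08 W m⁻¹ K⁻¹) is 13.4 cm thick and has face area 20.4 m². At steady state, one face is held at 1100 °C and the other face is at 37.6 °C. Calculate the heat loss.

Q = 175 kW

Q = kA·ΔT/L = 1.08 × 20.4 × |1100 °C − 37.6 °C| / 0.134 = 1.75×10^5 W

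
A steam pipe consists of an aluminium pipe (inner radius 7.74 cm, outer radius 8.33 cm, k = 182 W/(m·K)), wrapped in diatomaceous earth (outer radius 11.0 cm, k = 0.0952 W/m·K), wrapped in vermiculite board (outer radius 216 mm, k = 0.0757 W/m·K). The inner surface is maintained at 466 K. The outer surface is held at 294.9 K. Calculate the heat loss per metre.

Q' = 90.8 W/m

Treat each layer as a resistance in series:
  R'_aluminium = ln(0.0833/0.0774)/(2πk) = 0.07346/(2π·182) = 6.424×10^-5 m·K/W
  R'_diatomaceous earth = ln(0.110/0.0833)/(2πk) = 0.2780/(2π·0.0952) = 0.4648 m·K/W
  R'_vermiculite board = ln(0.216/0.110)/(2πk) = 0.6748/(2π·0.0757) = 1.419 m·K/W
ΣR = 6.424×10^-5 + 0.4648 + 1.419 = 1.884 m·K/W
Q' = ΔT/ΣR = (466 K − 294.9 K)/1.884 = 90.8 W/m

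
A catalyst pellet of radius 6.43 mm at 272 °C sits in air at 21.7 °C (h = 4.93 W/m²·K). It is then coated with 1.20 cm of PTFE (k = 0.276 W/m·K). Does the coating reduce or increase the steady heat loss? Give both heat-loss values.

increases: 0.641 → 3.26 W

Critical radius for a sphere: r_cr = 2k/h = 0.112 m = 11.2 cm.
Outer radius after coating: r₂ = 0.00643 + 0.0120 = 0.01843 m.
Since r₁ < r_cr and r₂ ≤ r_cr, the coating moves toward the maximum at r_cr — heat loss rises.
Bare: R = 1/(4πr₁²h) = 390.4 K/W; Q = 250.3/390.4 = 0.641 W.
Coated: R = R_cond + R_conv = 76.72 K/W; Q = 250.3/76.72 = 3.26 W.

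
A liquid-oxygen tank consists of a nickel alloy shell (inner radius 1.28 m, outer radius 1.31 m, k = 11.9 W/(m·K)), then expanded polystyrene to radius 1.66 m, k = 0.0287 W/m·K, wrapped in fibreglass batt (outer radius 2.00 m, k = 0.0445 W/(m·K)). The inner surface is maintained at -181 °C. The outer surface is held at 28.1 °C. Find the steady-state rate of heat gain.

Q = 332 W

Treat each layer as a resistance in series:
  R_nickel alloy = (1/1.28 − 1/1.31)/(4πk) = 0.01789/(4π·11.9) = 1.196×10^-4 K/W
  R_expanded polystyrene = (1/1.31 − 1/1.66)/(4πk) = 0.1609/(4π·0.0287) = 0.4463 K/W
  R_fibreglass batt = (1/1.66 − 1/2.00)/(4πk) = 0.1024/(4π·0.0445) = 0.1831 K/W
ΣR = 1.196×10^-4 + 0.4463 + 0.1831 = 0.6295 K/W
Q = ΔT/ΣR = (-181 °C − 28.1 °C)/0.6295 = -332 W
(Negative Q ⇒ heat flows inward; heat gain = 332 W.)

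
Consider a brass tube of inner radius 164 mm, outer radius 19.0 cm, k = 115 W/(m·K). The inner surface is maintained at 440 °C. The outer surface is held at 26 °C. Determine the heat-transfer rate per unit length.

Q' = 2.03×10^6 W/m

Q' = 2πk·ΔT/ln(r₂/r₁) = 2π × 115 × 414 / ln(0.190/0.164) = 2.03×10^6 W/m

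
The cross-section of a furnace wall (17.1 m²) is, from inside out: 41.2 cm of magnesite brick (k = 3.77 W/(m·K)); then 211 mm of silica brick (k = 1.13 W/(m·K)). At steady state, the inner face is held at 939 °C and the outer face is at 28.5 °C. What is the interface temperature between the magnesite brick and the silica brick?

Series thermal resistances, inner to outer:
  R_magnesite brick = L/(kA) = 0.412/(3.77·17.1) = 0.006391 K/W
  R_silica brick = L/(kA) = 0.211/(1.13·17.1) = 0.01092 K/W
ΣR = 0.006391 + 0.01092 = 0.01731 K/W
Q = ΔT/ΣR = (939 °C − 28.5 °C)/0.01731 = 52600 W
From the inner boundary to the magnesite brick/silica brick interface, ΣR_partial = 0.006391 K/W.
T_interface = T_in − Q·ΣR_partial = 939 °C − (52600)(0.006391) = 603 °C

T = 603 °C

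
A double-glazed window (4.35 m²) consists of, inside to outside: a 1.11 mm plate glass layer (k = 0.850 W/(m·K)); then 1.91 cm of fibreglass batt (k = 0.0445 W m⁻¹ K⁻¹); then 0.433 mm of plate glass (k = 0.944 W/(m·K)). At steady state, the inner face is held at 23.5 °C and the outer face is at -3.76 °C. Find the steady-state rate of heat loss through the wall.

Q = 275 W

Treat each layer as a resistance in series:
  R_plate glass = L/(kA) = 0.00111/(0.850·4.35) = 3.002×10^-4 K/W
  R_fibreglass batt = L/(kA) = 0.0191/(0.0445·4.35) = 0.09867 K/W
  R_plate glass = L/(kA) = 4.33×10^-4/(0.944·4.35) = 1.054×10^-4 K/W
ΣR = 3.002×10^-4 + 0.09867 + 1.054×10^-4 = 0.09908 K/W
Q = ΔT/ΣR = (23.5 °C − -3.76 °C)/0.09908 = 275 W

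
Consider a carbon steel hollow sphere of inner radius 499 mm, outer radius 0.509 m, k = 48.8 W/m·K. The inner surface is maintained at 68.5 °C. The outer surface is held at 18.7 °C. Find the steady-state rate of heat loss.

Q = 776 kW

Q = 4πk·ΔT/(1/r₁ − 1/r₂) = 4π × 48.8 × 49.8 / (1/0.499 − 1/0.509) = 7.76×10^5 W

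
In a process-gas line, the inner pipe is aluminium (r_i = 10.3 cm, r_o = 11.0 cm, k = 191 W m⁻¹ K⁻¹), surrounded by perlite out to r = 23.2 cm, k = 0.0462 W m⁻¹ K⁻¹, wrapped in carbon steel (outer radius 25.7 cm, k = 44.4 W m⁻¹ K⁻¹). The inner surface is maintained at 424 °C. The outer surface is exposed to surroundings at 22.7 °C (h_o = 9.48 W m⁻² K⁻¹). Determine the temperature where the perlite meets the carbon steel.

T = 32.7 °C

Treat each layer as a resistance in series:
  R'_aluminium = ln(0.110/0.103)/(2πk) = 0.06575/(2π·191) = 5.479×10^-5 m·K/W
  R'_perlite = ln(0.232/0.110)/(2πk) = 0.7463/(2π·0.0462) = 2.571 m·K/W
  R'_carbon steel = ln(0.257/0.232)/(2πk) = 0.1023/(2π·44.4) = 3.668×10^-4 m·K/W
  R'_conv,out = 1/(2πr h) = 1/(2π·0.257·9.48) = 0.06532 m·K/W
ΣR = 5.479×10^-5 + 2.571 + 3.668×10^-4 + 0.06532 = 2.637 m·K/W
Q' = ΔT/ΣR = (424 °C − 22.7 °C)/2.637 = 152.2 W/m
From the inner boundary to the perlite/carbon steel interface, ΣR_partial = 2.571 m·K/W.
T_interface = T_in − Q'·ΣR_partial = 424 °C − (152.2)(2.571) = 32.7 °C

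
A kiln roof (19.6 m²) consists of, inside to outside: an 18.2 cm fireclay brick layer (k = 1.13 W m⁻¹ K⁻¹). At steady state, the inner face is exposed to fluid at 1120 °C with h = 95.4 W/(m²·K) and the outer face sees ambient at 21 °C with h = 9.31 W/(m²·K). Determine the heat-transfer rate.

Q = 77200 W

Series thermal resistances, inner to outer:
  R_conv,in = 1/(hA) = 1/(95.4·19.6) = 5.348×10^-4 K/W
  R_fireclay brick = L/(kA) = 0.182/(1.13·19.6) = 0.008217 K/W
  R_conv,out = 1/(hA) = 1/(9.31·19.6) = 0.005480 K/W
ΣR = 5.348×10^-4 + 0.008217 + 0.005480 = 0.01423 K/W
Q = ΔT/ΣR = (1120 °C − 21 °C)/0.01423 = 77200 W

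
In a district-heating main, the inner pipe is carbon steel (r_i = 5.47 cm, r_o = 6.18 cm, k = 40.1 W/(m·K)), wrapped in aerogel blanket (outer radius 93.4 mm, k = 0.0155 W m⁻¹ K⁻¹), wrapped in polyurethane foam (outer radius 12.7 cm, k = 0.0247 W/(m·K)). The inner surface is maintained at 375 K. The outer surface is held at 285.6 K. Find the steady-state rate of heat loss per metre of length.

Series thermal resistances, inner to outer:
  R'_carbon steel = ln(0.0618/0.0547)/(2πk) = 0.1220/(2π·40.1) = 4.844×10^-4 m·K/W
  R'_aerogel blanket = ln(0.0934/0.0618)/(2πk) = 0.4130/(2π·0.0155) = 4.241 m·K/W
  R'_polyurethane foam = ln(0.127/0.0934)/(2πk) = 0.3073/(2π·0.0247) = 1.980 m·K/W
ΣR = 4.844×10^-4 + 4.241 + 1.980 = 6.221 m·K/W
Q' = ΔT/ΣR = (375 K − 285.6 K)/6.221 = 14.4 W/m

Q' = 14.4 W/m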